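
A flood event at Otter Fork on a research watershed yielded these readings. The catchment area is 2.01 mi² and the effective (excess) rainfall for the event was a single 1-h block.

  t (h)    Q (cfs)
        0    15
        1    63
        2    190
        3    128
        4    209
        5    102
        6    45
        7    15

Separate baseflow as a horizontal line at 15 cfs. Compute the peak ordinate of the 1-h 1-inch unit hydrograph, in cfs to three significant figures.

U_p ≈ 389 cfs

Direct runoff: 0.0, 48.0, 175.0, 113.0, 194.0, 87.0, 30.0, 0.0 cfs; ΣQ_DR = 647.0 cfs, peak = 194.0 cfs.
Runoff depth d = ΣQ_DR·Δt / A = 647.0 × 3600 / (2.01 mi²) = 0.4988 in.
The 1-inch UH is the DRH scaled by (1 in)/d, so U_p = 194.0 × 1/0.4988 = 389 cfs.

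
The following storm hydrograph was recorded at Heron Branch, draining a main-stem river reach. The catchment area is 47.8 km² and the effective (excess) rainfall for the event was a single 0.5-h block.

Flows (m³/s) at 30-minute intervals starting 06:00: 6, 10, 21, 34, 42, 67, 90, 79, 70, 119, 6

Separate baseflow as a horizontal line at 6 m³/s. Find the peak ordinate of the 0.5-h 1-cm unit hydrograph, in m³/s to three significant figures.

U_p ≈ 62.8 m³/s

Direct runoff: 0.0, 4.0, 15.0, 28.0, 36.0, 61.0, 84.0, 73.0, 64.0, 113.0, 0.0 m³/s; ΣQ_DR = 478.0 m³/s, peak = 113.0 m³/s.
Runoff depth d = ΣQ_DR·Δt / A = 478.0 × 1800 / (47.8 km²) = 18.00 mm.
The 1-cm UH is the DRH scaled by (10 mm)/d, so U_p = 113.0 × 10/18.00 = 62.8 m³/s.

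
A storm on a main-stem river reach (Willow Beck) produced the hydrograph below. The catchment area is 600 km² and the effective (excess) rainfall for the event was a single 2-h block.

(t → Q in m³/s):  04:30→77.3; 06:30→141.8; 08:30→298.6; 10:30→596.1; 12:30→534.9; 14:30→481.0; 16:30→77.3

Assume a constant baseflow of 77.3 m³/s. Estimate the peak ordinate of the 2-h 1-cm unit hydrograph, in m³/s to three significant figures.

U_p ≈ 260 m³/s

Direct runoff: 0.0, 64.5, 221.3, 518.8, 457.6, 403.7, 0.0 m³/s; ΣQ_DR = 1666 m³/s, peak = 518.8 m³/s.
Runoff depth d = ΣQ_DR·Δt / A = 1666 × 7200 / (600 km²) = 19.99 mm.
The 1-cm UH is the DRH scaled by (10 mm)/d, so U_p = 518.8 × 10/19.99 = 260 m³/s.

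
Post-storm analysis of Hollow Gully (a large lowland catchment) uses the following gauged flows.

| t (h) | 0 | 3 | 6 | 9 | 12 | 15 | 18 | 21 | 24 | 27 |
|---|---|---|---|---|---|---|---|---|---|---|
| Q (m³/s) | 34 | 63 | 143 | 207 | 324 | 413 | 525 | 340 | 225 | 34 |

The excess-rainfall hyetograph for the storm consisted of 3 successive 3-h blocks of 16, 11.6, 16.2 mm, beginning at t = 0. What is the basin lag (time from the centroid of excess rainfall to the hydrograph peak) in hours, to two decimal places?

Centroid of excess rainfall: t_c = Σ P_i·t̄_i / ΣP_i = 4.5137 h (block centres at 1.5, 4.5, 7.5 h).
Hydrograph peak occurs at t = 18 h, so basin lag t_L = 18 − 4.5137 = 13.49 h.

t_L ≈ 13.49 h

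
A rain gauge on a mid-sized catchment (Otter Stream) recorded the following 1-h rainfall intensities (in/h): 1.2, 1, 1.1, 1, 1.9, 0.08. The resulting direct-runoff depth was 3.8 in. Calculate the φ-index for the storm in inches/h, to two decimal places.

Only the 5 blocks with intensity above φ contribute runoff: 1.2, 1, 1.1, 1, 1.9 in/h.
Σ(I−φ)·Δt = d  ⇒  (1.2+1+1.1+1+1.9 − 5φ)·1 = 3.8
φ = (6.200 − 3.8/1) / 5 = 0.48 in/h.

φ ≈ 0.48 in/h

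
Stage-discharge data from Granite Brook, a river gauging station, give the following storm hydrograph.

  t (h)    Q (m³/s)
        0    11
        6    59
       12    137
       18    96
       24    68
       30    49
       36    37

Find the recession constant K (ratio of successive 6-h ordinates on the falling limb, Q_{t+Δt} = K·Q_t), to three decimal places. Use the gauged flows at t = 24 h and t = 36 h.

K ≈ 0.738

Using the recession-limb readings at t = 24 h and t = 36 h: Q falls from 68 to 37 m³/s over 2 intervals.
K = (Q₂/Q₁)^(1/2) = (37/68)^(1/2) = 0.738.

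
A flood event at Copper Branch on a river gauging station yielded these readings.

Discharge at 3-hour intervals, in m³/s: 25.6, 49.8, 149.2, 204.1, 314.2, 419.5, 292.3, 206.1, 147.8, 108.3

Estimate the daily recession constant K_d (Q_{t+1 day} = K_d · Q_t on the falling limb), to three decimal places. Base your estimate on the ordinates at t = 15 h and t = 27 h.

K_d ≈ 0.067

Between t = 15 h and t = 27 h the flow falls from 419.5 to 108.3 m³/s over 4×3 h = 12 h.
Per-interval ratio K = (108.3/419.5)^(1/4) = 0.7128; K_d = K^(24/3) = 0.067.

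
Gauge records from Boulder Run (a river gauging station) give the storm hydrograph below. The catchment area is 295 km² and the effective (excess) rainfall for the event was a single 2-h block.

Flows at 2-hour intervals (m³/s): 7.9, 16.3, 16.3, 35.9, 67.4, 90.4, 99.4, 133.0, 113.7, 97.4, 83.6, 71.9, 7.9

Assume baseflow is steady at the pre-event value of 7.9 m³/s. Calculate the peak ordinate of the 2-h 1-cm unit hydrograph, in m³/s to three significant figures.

U_p ≈ 69.4 m³/s

Direct runoff: 0.0, 8.4, 8.4, 28.0, 59.5, 82.5, 91.5, 125.1, 105.8, 89.5, 75.7, 64.0, 0.0 m³/s; ΣQ_DR = 738.4 m³/s, peak = 125.1 m³/s.
Runoff depth d = ΣQ_DR·Δt / A = 738.4 × 7200 / (295 km²) = 18.02 mm.
The 1-cm UH is the DRH scaled by (10 mm)/d, so U_p = 125.1 × 10/18.02 = 69.4 m³/s.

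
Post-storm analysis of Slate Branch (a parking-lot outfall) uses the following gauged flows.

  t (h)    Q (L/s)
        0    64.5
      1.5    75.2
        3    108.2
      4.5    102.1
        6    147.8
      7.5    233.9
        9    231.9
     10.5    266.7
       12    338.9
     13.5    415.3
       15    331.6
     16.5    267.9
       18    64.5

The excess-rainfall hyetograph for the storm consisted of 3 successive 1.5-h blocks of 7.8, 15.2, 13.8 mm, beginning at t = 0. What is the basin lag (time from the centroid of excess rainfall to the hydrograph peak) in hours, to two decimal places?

Centroid of excess rainfall: t_c = Σ P_i·t̄_i / ΣP_i = 2.4946 h (block centres at 0.75, 2.25, 3.75 h).
Hydrograph peak occurs at t = 13.5 h, so basin lag t_L = 13.5 − 2.4946 = 11.01 h.

t_L ≈ 11.01 h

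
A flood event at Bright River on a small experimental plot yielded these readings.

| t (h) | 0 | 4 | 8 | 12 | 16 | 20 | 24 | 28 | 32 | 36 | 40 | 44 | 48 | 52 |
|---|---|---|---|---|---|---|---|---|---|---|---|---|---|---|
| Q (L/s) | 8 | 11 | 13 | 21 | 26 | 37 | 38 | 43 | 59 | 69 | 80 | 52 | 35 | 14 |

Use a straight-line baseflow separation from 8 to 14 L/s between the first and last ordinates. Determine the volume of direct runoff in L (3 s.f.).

V ≈ 5.07 × 10^6 L

Direct-runoff ordinates (Q − Q_b): 0.00, 2.54, 4.08, 11.62, 16.15, 26.69, 27.23, 31.77, 47.31, 56.85, 67.38, 38.92, 21.46, 0.00 L/s.
ΣQ_DR = 352.0 L/s.
With Δt = 4 h = 14400 s, V = ΣQ_DR · Δt = 352.0 × 14400 = 5.07 × 10^6 L.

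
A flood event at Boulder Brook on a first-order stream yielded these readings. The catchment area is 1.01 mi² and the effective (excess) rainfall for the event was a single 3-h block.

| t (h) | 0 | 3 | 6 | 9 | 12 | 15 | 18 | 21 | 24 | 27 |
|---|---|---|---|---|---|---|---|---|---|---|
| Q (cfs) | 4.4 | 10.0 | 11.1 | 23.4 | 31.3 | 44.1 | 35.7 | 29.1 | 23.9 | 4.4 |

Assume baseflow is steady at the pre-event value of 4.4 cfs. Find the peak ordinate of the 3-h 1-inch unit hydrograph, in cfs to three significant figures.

Direct runoff: 0.0, 5.6, 6.7, 19.0, 26.9, 39.7, 31.3, 24.7, 19.5, 0.0 cfs; ΣQ_DR = 173.4 cfs, peak = 39.7 cfs.
Runoff depth d = ΣQ_DR·Δt / A = 173.4 × 10800 / (1.01 mi²) = 0.7981 in.
The 1-inch UH is the DRH scaled by (1 in)/d, so U_p = 39.7 × 1/0.7981 = 49.7 cfs.

U_p ≈ 49.7 cfs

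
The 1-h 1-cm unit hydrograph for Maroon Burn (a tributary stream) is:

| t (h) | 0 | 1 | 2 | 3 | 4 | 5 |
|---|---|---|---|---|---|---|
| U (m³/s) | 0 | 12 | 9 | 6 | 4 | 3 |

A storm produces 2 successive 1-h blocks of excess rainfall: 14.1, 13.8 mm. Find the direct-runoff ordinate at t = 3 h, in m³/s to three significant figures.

Q ≈ 20.9 m³/s

By discrete convolution, Q_j = Σ (P_i / 10 mm) · U_{j−i}.
At t = 3 h (j=3): Q = (14.1/10)·6 + (13.8/10)·9 = 20.9 m³/s.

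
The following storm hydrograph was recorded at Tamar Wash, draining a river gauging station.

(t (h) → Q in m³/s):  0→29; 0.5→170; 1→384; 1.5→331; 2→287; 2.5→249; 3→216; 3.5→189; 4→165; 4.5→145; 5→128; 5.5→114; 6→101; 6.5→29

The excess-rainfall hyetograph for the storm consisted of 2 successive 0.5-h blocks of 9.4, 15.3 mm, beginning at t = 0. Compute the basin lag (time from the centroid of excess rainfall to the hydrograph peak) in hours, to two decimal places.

t_L ≈ 0.44 h

Centroid of excess rainfall: t_c = Σ P_i·t̄_i / ΣP_i = 0.5597 h (block centres at 0.25, 0.75 h).
Hydrograph peak occurs at t = 1 h, so basin lag t_L = 1 − 0.5597 = 0.44 h.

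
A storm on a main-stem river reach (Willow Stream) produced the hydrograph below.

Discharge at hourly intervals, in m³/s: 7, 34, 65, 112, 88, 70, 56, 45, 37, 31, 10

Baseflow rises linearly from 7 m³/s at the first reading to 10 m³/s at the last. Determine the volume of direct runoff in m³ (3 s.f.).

V ≈ 1.66 × 10^6 m³

Direct-runoff ordinates (Q − Q_b): 0.00, 26.70, 57.40, 104.10, 79.80, 61.50, 47.20, 35.90, 27.60, 21.30, 0.00 m³/s.
ΣQ_DR = 461.5 m³/s.
With Δt = 1 h = 3600 s, V = ΣQ_DR · Δt = 461.5 × 3600 = 1.66 × 10^6 m³.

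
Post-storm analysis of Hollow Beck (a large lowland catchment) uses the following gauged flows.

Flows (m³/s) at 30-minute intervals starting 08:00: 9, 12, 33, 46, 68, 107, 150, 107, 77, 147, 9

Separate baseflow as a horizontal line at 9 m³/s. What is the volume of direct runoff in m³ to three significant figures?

Direct-runoff ordinates (Q − Q_b): 0.0, 3.0, 24.0, 37.0, 59.0, 98.0, 141.0, 98.0, 68.0, 138.0, 0.0 m³/s.
ΣQ_DR = 666.0 m³/s.
With Δt = 0.5 h = 1800 s, V = ΣQ_DR · Δt = 666.0 × 1800 = 1.20 × 10^6 m³.

V ≈ 1.20 × 10^6 m³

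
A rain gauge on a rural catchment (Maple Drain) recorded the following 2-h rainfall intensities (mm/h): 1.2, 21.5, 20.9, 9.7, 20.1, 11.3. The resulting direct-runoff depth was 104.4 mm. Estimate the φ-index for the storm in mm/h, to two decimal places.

φ ≈ 6.26 mm/h

Only the 5 blocks with intensity above φ contribute runoff: 21.5, 20.9, 9.7, 20.1, 11.3 mm/h.
Σ(I−φ)·Δt = d  ⇒  (21.5+20.9+9.7+20.1+11.3 − 5φ)·2 = 104.4
φ = (83.50 − 104.4/2) / 5 = 6.26 mm/h.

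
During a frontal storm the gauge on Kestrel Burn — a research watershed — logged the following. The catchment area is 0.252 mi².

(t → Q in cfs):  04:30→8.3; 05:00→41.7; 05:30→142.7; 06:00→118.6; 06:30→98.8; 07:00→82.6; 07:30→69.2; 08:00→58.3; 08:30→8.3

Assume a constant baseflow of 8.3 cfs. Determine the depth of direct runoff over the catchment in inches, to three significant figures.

Direct runoff: 0.0, 33.4, 134.4, 110.3, 90.5, 74.3, 60.9, 50.0, 0.0 cfs; ΣQ_DR = 553.8 cfs.
V = ΣQ_DR · Δt = 553.8 × 1800 s = 9.968 × 10^5 ft³.
Over A = 0.252 mi², depth = V / A = 1.70 in.

d ≈ 1.70 in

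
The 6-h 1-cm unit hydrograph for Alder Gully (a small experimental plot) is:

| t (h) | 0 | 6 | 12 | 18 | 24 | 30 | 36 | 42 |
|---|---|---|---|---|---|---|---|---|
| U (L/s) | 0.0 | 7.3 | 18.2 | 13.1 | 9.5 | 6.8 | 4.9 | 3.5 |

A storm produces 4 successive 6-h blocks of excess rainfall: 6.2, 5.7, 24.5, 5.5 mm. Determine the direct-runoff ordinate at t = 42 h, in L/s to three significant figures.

Q ≈ 26.8 L/s

By discrete convolution, Q_j = Σ (P_i / 10 mm) · U_{j−i}.
At t = 42 h (j=7): Q = (6.2/10)·3.5 + (5.7/10)·4.9 + (24.5/10)·6.8 + (5.5/10)·9.5 = 26.8 L/s.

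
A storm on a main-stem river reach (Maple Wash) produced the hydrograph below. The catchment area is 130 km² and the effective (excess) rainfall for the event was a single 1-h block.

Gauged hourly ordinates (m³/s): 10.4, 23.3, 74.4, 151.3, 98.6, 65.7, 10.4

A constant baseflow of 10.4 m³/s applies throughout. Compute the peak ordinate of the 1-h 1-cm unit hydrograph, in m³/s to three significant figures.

Direct runoff: 0.0, 12.9, 64.0, 140.9, 88.2, 55.3, 0.0 m³/s; ΣQ_DR = 361.3 m³/s, peak = 140.9 m³/s.
Runoff depth d = ΣQ_DR·Δt / A = 361.3 × 3600 / (130 km²) = 10.01 mm.
The 1-cm UH is the DRH scaled by (10 mm)/d, so U_p = 140.9 × 10/10.01 = 141 m³/s.

U_p ≈ 141 m³/s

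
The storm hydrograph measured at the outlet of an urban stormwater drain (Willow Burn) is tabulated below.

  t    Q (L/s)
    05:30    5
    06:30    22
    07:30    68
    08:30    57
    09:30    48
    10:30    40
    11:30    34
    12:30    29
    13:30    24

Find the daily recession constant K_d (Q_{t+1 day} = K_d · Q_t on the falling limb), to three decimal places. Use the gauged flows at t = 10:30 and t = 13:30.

K_d ≈ 0.017

Between t = 10:30 and t = 13:30 the flow falls from 40 to 24 L/s over 3×1 h = 3 h.
Per-interval ratio K = (24/40)^(1/3) = 0.8434; K_d = K^(24/1) = 0.017.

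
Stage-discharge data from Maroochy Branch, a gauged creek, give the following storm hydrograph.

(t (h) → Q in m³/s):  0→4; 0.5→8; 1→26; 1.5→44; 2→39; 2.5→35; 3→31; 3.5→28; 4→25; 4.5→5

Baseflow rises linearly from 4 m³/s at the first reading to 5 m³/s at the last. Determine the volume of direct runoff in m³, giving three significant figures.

V ≈ 3.60 × 10^5 m³

Direct-runoff ordinates (Q − Q_b): 0.00, 3.89, 21.78, 39.67, 34.56, 30.44, 26.33, 23.22, 20.11, 0.00 m³/s.
ΣQ_DR = 200.0 m³/s.
With Δt = 0.5 h = 1800 s, V = ΣQ_DR · Δt = 200.0 × 1800 = 3.60 × 10^5 m³.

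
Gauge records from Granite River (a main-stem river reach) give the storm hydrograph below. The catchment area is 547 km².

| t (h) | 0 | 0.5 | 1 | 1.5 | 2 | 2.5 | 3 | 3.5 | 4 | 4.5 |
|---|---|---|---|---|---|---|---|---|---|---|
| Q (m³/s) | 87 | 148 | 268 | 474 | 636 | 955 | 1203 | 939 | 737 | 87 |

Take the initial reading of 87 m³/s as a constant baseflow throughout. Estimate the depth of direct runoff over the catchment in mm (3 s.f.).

Direct runoff: 0.0, 61.0, 181.0, 387.0, 549.0, 868.0, 1116.0, 852.0, 650.0, 0.0 m³/s; ΣQ_DR = 4664 m³/s.
V = ΣQ_DR · Δt = 4664 × 1800 s = 8.395 × 10^6 m³.
Over A = 547 km², depth = V / A = 15.3 mm.

d ≈ 15.3 mm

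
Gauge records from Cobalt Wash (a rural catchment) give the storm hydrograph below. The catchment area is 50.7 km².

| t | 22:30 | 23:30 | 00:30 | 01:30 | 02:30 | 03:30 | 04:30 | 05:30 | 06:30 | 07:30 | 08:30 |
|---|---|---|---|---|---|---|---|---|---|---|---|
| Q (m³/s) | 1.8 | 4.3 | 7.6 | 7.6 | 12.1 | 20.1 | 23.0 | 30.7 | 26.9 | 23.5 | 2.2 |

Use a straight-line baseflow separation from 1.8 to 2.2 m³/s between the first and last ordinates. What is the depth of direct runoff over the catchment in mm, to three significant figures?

d ≈ 9.78 mm

Direct runoff: 0.00, 2.46, 5.72, 5.68, 10.14, 18.10, 20.96, 28.62, 24.78, 21.34, 0.00 m³/s; ΣQ_DR = 137.8 m³/s.
V = ΣQ_DR · Δt = 137.8 × 3600 s = 4.961 × 10^5 m³.
Over A = 50.7 km², depth = V / A = 9.78 mm.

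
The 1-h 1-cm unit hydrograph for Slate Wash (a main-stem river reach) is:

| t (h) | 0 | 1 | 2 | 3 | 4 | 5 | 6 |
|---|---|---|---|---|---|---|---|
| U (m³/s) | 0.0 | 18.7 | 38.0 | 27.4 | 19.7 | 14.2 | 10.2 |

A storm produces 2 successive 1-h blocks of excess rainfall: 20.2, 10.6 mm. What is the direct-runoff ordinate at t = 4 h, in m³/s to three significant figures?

By discrete convolution, Q_j = Σ (P_i / 10 mm) · U_{j−i}.
At t = 4 h (j=4): Q = (20.2/10)·19.7 + (10.6/10)·27.4 = 68.8 m³/s.

Q ≈ 68.8 m³/s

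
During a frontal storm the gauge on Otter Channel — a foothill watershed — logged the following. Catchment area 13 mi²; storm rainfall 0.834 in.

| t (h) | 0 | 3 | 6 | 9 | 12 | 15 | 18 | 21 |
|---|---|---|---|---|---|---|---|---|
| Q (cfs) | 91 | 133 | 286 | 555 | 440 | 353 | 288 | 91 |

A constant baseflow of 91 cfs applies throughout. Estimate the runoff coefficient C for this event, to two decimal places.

C ≈ 0.65

ΣQ_DR = 1509 cfs; V = ΣQ_DR·Δt = 1.630 × 10^7 ft³.
Runoff depth d = V / A = 0.5396 in.
C = d / P = 0.5396 / 0.834 = 0.65.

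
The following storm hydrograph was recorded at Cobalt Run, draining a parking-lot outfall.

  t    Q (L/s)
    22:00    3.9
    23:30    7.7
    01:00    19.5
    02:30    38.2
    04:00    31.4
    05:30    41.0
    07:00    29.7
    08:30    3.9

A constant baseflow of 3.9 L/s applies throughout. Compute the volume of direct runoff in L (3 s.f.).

V ≈ 7.78 × 10^5 L

Direct-runoff ordinates (Q − Q_b): 0.0, 3.8, 15.6, 34.3, 27.5, 37.1, 25.8, 0.0 L/s.
ΣQ_DR = 144.1 L/s.
With Δt = 1.5 h = 5400 s, V = ΣQ_DR · Δt = 144.1 × 5400 = 7.78 × 10^5 L.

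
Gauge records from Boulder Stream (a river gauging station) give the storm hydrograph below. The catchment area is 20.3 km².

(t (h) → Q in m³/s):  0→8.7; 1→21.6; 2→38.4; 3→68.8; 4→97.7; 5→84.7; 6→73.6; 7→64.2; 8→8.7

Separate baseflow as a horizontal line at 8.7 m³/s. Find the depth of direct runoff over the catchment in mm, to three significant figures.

d ≈ 68.8 mm

Direct runoff: 0.0, 12.9, 29.7, 60.1, 89.0, 76.0, 64.9, 55.5, 0.0 m³/s; ΣQ_DR = 388.1 m³/s.
V = ΣQ_DR · Δt = 388.1 × 3600 s = 1.397 × 10^6 m³.
Over A = 20.3 km², depth = V / A = 68.8 mm.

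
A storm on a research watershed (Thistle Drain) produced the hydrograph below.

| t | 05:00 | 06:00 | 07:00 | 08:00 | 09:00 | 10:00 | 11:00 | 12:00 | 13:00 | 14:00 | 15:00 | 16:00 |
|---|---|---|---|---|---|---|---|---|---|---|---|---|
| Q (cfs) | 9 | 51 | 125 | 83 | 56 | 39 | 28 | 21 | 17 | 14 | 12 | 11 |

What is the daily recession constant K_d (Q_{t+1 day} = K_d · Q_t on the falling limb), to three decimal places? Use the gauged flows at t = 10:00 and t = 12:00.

Between t = 10:00 and t = 12:00 the flow falls from 39 to 21 cfs over 2×1 h = 2 h.
Per-interval ratio K = (21/39)^(1/2) = 0.7338; K_d = K^(24/1) = 0.001.

K_d ≈ 0.001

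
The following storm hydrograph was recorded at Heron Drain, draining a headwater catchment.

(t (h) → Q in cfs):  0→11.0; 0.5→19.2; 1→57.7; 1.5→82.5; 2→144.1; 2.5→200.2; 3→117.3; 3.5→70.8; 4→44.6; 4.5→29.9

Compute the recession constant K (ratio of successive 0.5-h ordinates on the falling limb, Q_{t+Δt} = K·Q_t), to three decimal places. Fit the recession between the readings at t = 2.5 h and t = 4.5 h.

K ≈ 0.622

Using the recession-limb readings at t = 2.5 h and t = 4.5 h: Q falls from 200.2 to 29.9 cfs over 4 intervals.
K = (Q₂/Q₁)^(1/4) = (29.9/200.2)^(1/4) = 0.622.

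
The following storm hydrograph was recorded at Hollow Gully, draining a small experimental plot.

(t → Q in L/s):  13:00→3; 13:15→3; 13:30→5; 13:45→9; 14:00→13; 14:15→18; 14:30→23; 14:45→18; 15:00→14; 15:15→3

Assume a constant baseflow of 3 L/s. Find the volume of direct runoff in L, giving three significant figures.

Direct-runoff ordinates (Q − Q_b): 0.0, 0.0, 2.0, 6.0, 10.0, 15.0, 20.0, 15.0, 11.0, 0.0 L/s.
ΣQ_DR = 79.00 L/s.
With Δt = 0.25 h = 900 s, V = ΣQ_DR · Δt = 79.00 × 900 = 71100 L.

V ≈ 71100 L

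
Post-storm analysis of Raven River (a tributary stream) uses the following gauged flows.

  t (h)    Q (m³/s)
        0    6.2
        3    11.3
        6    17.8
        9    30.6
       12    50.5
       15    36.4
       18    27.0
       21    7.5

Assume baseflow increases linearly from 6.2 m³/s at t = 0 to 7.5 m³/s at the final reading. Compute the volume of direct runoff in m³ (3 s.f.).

V ≈ 1.43 × 10^6 m³

Direct-runoff ordinates (Q − Q_b): 0.00, 4.91, 11.23, 23.84, 43.56, 29.27, 19.69, 0.00 m³/s.
ΣQ_DR = 132.5 m³/s.
With Δt = 3 h = 10800 s, V = ΣQ_DR · Δt = 132.5 × 10800 = 1.43 × 10^6 m³.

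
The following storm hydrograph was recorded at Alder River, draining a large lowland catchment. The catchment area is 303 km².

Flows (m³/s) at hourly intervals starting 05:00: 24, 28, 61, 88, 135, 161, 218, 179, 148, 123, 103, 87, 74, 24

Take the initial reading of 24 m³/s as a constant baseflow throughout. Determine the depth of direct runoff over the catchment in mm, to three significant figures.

d ≈ 13.3 mm

Direct runoff: 0.0, 4.0, 37.0, 64.0, 111.0, 137.0, 194.0, 155.0, 124.0, 99.0, 79.0, 63.0, 50.0, 0.0 m³/s; ΣQ_DR = 1117 m³/s.
V = ΣQ_DR · Δt = 1117 × 3600 s = 4.021 × 10^6 m³.
Over A = 303 km², depth = V / A = 13.3 mm.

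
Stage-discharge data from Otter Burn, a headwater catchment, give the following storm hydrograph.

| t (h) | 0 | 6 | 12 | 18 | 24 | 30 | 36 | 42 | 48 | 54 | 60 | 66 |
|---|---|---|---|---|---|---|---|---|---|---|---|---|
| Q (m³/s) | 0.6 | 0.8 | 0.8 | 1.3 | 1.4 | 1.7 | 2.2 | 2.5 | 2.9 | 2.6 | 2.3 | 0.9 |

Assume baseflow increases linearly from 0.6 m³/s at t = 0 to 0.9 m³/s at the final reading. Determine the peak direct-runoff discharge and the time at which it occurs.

Subtracting baseflow gives direct-runoff ordinates: 0.00, 0.17, 0.15, 0.62, 0.69, 0.96, 1.44, 1.71, 2.08, 1.75, 1.43, 0.00 m³/s.
The maximum is 2.08 m³/s, occurring at the reading for t = 48 h.

Q_p = 2.08 m³/s at t = 48 h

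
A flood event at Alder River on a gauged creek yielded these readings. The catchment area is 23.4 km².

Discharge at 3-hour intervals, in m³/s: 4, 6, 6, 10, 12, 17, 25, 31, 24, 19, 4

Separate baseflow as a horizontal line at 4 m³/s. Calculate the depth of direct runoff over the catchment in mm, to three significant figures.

d ≈ 52.6 mm

Direct runoff: 0.0, 2.0, 2.0, 6.0, 8.0, 13.0, 21.0, 27.0, 20.0, 15.0, 0.0 m³/s; ΣQ_DR = 114.0 m³/s.
V = ΣQ_DR · Δt = 114.0 × 10800 s = 1.231 × 10^6 m³.
Over A = 23.4 km², depth = V / A = 52.6 mm.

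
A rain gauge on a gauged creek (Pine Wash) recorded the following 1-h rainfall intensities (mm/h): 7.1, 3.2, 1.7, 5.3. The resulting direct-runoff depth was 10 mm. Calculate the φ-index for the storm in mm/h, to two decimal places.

Only the 3 blocks with intensity above φ contribute runoff: 7.1, 3.2, 5.3 mm/h.
Σ(I−φ)·Δt = d  ⇒  (7.1+3.2+5.3 − 3φ)·1 = 10
φ = (15.60 − 10/1) / 3 = 1.87 mm/h.

φ ≈ 1.87 mm/h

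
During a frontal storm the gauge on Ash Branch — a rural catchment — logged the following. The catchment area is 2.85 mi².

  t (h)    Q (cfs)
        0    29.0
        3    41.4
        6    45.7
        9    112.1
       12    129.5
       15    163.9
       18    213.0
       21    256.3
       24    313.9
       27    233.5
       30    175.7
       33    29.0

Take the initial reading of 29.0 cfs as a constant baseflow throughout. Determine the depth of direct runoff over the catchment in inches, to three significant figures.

Direct runoff: 0.0, 12.4, 16.7, 83.1, 100.5, 134.9, 184.0, 227.3, 284.9, 204.5, 146.7, 0.0 cfs; ΣQ_DR = 1395 cfs.
V = ΣQ_DR · Δt = 1395 × 10800 s = 1.507 × 10^7 ft³.
Over A = 2.85 mi², depth = V / A = 2.28 in.

d ≈ 2.28 in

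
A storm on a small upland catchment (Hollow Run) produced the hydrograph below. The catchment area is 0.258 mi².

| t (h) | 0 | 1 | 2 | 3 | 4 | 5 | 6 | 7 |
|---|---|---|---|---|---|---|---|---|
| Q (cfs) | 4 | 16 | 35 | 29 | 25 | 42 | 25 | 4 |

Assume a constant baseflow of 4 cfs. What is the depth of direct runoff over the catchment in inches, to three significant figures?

d ≈ 0.889 in

Direct runoff: 0.0, 12.0, 31.0, 25.0, 21.0, 38.0, 21.0, 0.0 cfs; ΣQ_DR = 148.0 cfs.
V = ΣQ_DR · Δt = 148.0 × 3600 s = 5.328 × 10^5 ft³.
Over A = 0.258 mi², depth = V / A = 0.889 in.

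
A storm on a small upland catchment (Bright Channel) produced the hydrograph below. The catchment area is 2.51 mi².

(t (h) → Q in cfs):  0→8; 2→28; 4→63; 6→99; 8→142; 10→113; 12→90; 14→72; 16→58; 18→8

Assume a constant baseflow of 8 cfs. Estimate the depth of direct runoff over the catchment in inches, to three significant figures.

d ≈ 0.742 in

Direct runoff: 0.0, 20.0, 55.0, 91.0, 134.0, 105.0, 82.0, 64.0, 50.0, 0.0 cfs; ΣQ_DR = 601.0 cfs.
V = ΣQ_DR · Δt = 601.0 × 7200 s = 4.327 × 10^6 ft³.
Over A = 2.51 mi², depth = V / A = 0.742 in.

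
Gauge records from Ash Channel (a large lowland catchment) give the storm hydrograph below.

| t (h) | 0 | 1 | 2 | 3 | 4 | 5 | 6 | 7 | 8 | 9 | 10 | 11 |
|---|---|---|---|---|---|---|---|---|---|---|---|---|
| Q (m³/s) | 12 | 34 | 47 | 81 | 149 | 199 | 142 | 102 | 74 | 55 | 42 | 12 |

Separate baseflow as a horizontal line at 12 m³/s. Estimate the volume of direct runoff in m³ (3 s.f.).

V ≈ 2.90 × 10^6 m³

Direct-runoff ordinates (Q − Q_b): 0.0, 22.0, 35.0, 69.0, 137.0, 187.0, 130.0, 90.0, 62.0, 43.0, 30.0, 0.0 m³/s.
ΣQ_DR = 805.0 m³/s.
With Δt = 1 h = 3600 s, V = ΣQ_DR · Δt = 805.0 × 3600 = 2.90 × 10^6 m³.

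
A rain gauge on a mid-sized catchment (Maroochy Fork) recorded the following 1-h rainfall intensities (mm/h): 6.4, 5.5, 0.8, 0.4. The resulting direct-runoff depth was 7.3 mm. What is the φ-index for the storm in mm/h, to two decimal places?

Only the 2 blocks with intensity above φ contribute runoff: 6.4, 5.5 mm/h.
Σ(I−φ)·Δt = d  ⇒  (6.4+5.5 − 2φ)·1 = 7.3
φ = (11.90 − 7.3/1) / 2 = 2.30 mm/h.

φ ≈ 2.30 mm/h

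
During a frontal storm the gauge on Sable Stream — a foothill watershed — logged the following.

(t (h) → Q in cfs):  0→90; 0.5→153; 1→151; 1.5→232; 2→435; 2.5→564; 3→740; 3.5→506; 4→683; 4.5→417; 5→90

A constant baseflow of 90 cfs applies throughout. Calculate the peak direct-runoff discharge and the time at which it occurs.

Q_p = 650.0 cfs at t = 3 h

Subtracting baseflow gives direct-runoff ordinates: 0.0, 63.0, 61.0, 142.0, 345.0, 474.0, 650.0, 416.0, 593.0, 327.0, 0.0 cfs.
The maximum is 650.0 cfs, occurring at the reading for t = 3 h.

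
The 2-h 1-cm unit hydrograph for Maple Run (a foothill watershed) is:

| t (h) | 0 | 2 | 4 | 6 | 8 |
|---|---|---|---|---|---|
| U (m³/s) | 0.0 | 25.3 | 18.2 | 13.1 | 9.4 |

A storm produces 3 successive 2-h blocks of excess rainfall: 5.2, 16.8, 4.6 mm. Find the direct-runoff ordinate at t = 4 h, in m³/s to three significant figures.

By discrete convolution, Q_j = Σ (P_i / 10 mm) · U_{j−i}.
At t = 4 h (j=2): Q = (5.2/10)·18.2 + (16.8/10)·25.3 + (4.6/10)·0.0 = 52.0 m³/s.

Q ≈ 52.0 m³/s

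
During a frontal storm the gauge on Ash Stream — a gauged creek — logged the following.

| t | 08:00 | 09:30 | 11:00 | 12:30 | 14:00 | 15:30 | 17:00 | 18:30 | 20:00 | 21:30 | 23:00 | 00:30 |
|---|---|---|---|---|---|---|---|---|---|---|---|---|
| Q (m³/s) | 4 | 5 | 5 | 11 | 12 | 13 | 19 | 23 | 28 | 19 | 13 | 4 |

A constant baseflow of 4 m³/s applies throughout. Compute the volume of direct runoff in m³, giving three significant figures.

Direct-runoff ordinates (Q − Q_b): 0.0, 1.0, 1.0, 7.0, 8.0, 9.0, 15.0, 19.0, 24.0, 15.0, 9.0, 0.0 m³/s.
ΣQ_DR = 108.0 m³/s.
With Δt = 1.5 h = 5400 s, V = ΣQ_DR · Δt = 108.0 × 5400 = 5.83 × 10^5 m³.

V ≈ 5.83 × 10^5 m³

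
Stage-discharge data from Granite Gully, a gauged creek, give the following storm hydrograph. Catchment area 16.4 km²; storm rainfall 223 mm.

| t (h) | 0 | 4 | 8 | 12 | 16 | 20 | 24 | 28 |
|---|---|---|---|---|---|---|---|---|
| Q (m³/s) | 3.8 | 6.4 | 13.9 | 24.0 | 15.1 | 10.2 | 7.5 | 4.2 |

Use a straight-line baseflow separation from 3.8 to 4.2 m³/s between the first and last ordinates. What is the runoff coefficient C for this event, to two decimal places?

ΣQ_DR = 53.10 m³/s; V = ΣQ_DR·Δt = 7.646 × 10^5 m³.
Runoff depth d = V / A = 46.62 mm.
C = d / P = 46.62 / 223 = 0.21.

C ≈ 0.21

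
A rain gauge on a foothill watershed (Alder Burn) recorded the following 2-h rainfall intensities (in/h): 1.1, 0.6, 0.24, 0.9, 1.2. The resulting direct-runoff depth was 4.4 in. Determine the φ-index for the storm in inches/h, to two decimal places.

Only the 4 blocks with intensity above φ contribute runoff: 1.1, 0.6, 0.9, 1.2 in/h.
Σ(I−φ)·Δt = d  ⇒  (1.1+0.6+0.9+1.2 − 4φ)·2 = 4.4
φ = (3.800 − 4.4/2) / 4 = 0.40 in/h.

φ ≈ 0.40 in/h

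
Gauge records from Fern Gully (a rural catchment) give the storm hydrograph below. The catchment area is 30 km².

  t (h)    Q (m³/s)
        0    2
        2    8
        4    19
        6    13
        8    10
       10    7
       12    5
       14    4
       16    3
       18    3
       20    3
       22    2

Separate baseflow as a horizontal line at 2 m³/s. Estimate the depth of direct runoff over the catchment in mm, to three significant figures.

Direct runoff: 0.0, 6.0, 17.0, 11.0, 8.0, 5.0, 3.0, 2.0, 1.0, 1.0, 1.0, 0.0 m³/s; ΣQ_DR = 55.00 m³/s.
V = ΣQ_DR · Δt = 55.00 × 7200 s = 3.960 × 10^5 m³.
Over A = 30 km², depth = V / A = 13.2 mm.

d ≈ 13.2 mm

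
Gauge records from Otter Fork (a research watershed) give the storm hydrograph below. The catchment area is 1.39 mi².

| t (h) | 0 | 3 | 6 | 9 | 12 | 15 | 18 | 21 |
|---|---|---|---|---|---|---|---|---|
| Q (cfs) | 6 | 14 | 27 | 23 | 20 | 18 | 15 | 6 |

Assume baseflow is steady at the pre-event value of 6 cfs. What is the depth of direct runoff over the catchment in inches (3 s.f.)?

Direct runoff: 0.0, 8.0, 21.0, 17.0, 14.0, 12.0, 9.0, 0.0 cfs; ΣQ_DR = 81.00 cfs.
V = ΣQ_DR · Δt = 81.00 × 10800 s = 8.748 × 10^5 ft³.
Over A = 1.39 mi², depth = V / A = 0.271 in.

d ≈ 0.271 in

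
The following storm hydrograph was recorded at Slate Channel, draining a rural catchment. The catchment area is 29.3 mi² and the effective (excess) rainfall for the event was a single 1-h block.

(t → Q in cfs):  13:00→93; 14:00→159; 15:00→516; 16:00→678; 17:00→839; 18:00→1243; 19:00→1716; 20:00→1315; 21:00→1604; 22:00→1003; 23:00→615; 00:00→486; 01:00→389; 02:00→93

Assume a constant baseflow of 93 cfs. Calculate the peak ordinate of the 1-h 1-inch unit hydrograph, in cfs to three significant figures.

U_p ≈ 3250 cfs

Direct runoff: 0.0, 66.0, 423.0, 585.0, 746.0, 1150.0, 1623.0, 1222.0, 1511.0, 910.0, 522.0, 393.0, 296.0, 0.0 cfs; ΣQ_DR = 9447 cfs, peak = 1623.0 cfs.
Runoff depth d = ΣQ_DR·Δt / A = 9447 × 3600 / (29.3 mi²) = 0.4996 in.
The 1-inch UH is the DRH scaled by (1 in)/d, so U_p = 1623.0 × 1/0.4996 = 3250 cfs.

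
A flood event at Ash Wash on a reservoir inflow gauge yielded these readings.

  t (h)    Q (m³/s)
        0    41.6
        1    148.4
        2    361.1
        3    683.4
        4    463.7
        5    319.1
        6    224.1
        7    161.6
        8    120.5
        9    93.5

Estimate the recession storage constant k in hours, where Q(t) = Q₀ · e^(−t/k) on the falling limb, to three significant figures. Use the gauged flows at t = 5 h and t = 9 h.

On the falling limb, Q drops from 319.1 to 93.5 m³/s between t = 5 h and t = 9 h (Δt = 4 h).
k = −Δt / ln(Q₂/Q₁) = −4 / ln(93.5/319.1) = 3.26 h.

k ≈ 3.26 h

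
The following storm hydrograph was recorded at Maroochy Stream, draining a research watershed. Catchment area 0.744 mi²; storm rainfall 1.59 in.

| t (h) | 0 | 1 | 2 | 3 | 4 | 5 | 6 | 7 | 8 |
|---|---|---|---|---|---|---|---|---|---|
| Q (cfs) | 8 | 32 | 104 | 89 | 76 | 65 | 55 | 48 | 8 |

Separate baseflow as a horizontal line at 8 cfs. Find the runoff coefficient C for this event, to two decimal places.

C ≈ 0.54

ΣQ_DR = 413.0 cfs; V = ΣQ_DR·Δt = 1.487 × 10^6 ft³.
Runoff depth d = V / A = 0.8602 in.
C = d / P = 0.8602 / 1.59 = 0.54.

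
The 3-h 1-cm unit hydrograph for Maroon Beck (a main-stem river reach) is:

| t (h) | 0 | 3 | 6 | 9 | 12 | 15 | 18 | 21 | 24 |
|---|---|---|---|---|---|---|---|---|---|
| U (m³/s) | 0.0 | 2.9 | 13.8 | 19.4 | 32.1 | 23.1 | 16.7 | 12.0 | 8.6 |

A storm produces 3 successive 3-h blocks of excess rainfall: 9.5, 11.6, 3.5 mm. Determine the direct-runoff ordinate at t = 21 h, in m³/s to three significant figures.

Q ≈ 38.9 m³/s

By discrete convolution, Q_j = Σ (P_i / 10 mm) · U_{j−i}.
At t = 21 h (j=7): Q = (9.5/10)·12.0 + (11.6/10)·16.7 + (3.5/10)·23.1 = 38.9 m³/s.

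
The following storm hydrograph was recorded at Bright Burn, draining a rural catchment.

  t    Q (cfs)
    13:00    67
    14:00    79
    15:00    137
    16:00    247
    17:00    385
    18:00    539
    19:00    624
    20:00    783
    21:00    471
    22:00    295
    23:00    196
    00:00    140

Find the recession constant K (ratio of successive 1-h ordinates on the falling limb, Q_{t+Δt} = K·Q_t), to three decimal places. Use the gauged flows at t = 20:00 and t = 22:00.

Using the recession-limb readings at t = 20:00 and t = 22:00: Q falls from 783 to 295 cfs over 2 intervals.
K = (Q₂/Q₁)^(1/2) = (295/783)^(1/2) = 0.614.

K ≈ 0.614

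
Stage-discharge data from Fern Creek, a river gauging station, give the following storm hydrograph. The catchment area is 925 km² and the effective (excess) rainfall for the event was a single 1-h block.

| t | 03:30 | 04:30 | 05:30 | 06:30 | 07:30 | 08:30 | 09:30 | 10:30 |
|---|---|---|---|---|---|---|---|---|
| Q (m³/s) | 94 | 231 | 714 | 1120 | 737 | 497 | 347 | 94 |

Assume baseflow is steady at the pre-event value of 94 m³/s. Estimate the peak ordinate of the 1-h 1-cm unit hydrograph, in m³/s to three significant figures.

Direct runoff: 0.0, 137.0, 620.0, 1026.0, 643.0, 403.0, 253.0, 0.0 m³/s; ΣQ_DR = 3082 m³/s, peak = 1026.0 m³/s.
Runoff depth d = ΣQ_DR·Δt / A = 3082 × 3600 / (925 km²) = 11.99 mm.
The 1-cm UH is the DRH scaled by (10 mm)/d, so U_p = 1026.0 × 10/11.99 = 855 m³/s.

U_p ≈ 855 m³/s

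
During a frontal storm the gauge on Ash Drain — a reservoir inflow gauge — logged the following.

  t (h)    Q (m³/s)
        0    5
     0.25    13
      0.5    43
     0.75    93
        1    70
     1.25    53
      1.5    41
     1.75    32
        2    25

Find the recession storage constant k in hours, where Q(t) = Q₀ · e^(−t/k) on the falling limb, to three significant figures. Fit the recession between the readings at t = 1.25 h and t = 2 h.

k ≈ 0.998 h

On the falling limb, Q drops from 53 to 25 m³/s between t = 1.25 h and t = 2 h (Δt = 0.75 h).
k = −Δt / ln(Q₂/Q₁) = −0.75 / ln(25/53) = 0.998 h.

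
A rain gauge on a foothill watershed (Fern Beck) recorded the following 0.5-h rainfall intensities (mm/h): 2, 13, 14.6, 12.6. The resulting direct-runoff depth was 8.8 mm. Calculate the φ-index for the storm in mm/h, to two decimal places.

Only the 3 blocks with intensity above φ contribute runoff: 13, 14.6, 12.6 mm/h.
Σ(I−φ)·Δt = d  ⇒  (13+14.6+12.6 − 3φ)·0.5 = 8.8
φ = (40.20 − 8.8/0.5) / 3 = 7.53 mm/h.

φ ≈ 7.53 mm/h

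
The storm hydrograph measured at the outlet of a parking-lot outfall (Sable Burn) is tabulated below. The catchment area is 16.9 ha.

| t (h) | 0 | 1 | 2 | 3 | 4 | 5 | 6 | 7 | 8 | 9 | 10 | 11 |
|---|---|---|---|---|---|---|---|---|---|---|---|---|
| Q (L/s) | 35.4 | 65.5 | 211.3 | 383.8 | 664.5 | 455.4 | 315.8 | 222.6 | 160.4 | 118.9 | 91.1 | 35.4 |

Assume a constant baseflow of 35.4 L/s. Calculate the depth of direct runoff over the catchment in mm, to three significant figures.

Direct runoff: 0.0, 30.1, 175.9, 348.4, 629.1, 420.0, 280.4, 187.2, 125.0, 83.5, 55.7, 0.0 L/s; ΣQ_DR = 2335 L/s.
V = ΣQ_DR · Δt = 2335 × 3600 s = 8.407 × 10^6 L.
Over A = 16.9 ha, depth = V / A = 49.7 mm.

d ≈ 49.7 mm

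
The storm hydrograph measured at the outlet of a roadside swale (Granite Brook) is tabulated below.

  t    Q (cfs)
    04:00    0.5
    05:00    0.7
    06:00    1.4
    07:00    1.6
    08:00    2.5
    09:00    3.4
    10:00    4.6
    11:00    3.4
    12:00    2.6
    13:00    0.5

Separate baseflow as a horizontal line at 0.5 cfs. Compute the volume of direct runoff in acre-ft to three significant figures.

V ≈ 1.34 acre-ft

Direct-runoff ordinates (Q − Q_b): 0.0, 0.2, 0.9, 1.1, 2.0, 2.9, 4.1, 2.9, 2.1, 0.0 cfs.
ΣQ_DR = 16.20 cfs.
With Δt = 1 h = 3600 s, V = ΣQ_DR · Δt = 16.20 × 3600 = 58300 ft³ = 1.34 acre-ft.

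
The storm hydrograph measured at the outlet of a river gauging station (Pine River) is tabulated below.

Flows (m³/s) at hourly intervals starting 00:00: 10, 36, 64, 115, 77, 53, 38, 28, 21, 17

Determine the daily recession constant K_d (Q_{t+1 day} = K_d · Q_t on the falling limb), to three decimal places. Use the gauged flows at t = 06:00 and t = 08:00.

Between t = 06:00 and t = 08:00 the flow falls from 38 to 21 m³/s over 2×1 h = 2 h.
Per-interval ratio K = (21/38)^(1/2) = 0.7434; K_d = K^(24/1) = 0.001.

K_d ≈ 0.001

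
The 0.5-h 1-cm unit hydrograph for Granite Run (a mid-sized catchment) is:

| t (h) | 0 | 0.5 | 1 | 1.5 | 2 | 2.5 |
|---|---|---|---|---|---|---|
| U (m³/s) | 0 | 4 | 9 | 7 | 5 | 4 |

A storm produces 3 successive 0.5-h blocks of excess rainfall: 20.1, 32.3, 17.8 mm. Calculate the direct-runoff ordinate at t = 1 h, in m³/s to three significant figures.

By discrete convolution, Q_j = Σ (P_i / 10 mm) · U_{j−i}.
At t = 1 h (j=2): Q = (20.1/10)·9 + (32.3/10)·4 + (17.8/10)·0 = 31.0 m³/s.

Q ≈ 31.0 m³/s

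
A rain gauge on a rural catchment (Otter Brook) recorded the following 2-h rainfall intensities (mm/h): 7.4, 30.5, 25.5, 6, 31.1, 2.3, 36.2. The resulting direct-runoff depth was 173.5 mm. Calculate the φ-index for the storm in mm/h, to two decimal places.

Only the 4 blocks with intensity above φ contribute runoff: 30.5, 25.5, 31.1, 36.2 mm/h.
Σ(I−φ)·Δt = d  ⇒  (30.5+25.5+31.1+36.2 − 4φ)·2 = 173.5
φ = (123.3 − 173.5/2) / 4 = 9.14 mm/h.

φ ≈ 9.14 mm/h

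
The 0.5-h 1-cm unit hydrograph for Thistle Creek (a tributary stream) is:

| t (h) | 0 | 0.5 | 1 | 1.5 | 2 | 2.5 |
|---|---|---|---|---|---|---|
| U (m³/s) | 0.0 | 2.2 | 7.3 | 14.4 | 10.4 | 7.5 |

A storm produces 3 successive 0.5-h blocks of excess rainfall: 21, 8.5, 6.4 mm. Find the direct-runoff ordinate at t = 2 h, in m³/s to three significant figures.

By discrete convolution, Q_j = Σ (P_i / 10 mm) · U_{j−i}.
At t = 2 h (j=4): Q = (21/10)·10.4 + (8.5/10)·14.4 + (6.4/10)·7.3 = 38.8 m³/s.

Q ≈ 38.8 m³/s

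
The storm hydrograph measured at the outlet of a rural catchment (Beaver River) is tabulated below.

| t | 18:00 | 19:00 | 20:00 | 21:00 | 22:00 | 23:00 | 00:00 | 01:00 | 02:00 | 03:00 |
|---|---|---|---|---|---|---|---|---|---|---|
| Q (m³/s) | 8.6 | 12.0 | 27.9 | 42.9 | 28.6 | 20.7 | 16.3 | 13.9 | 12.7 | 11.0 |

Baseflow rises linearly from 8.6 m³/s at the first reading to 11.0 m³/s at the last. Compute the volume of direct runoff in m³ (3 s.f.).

Direct-runoff ordinates (Q − Q_b): 0.00, 3.13, 18.77, 33.50, 18.93, 10.77, 6.10, 3.43, 1.97, 0.00 m³/s.
ΣQ_DR = 96.60 m³/s.
With Δt = 1 h = 3600 s, V = ΣQ_DR · Δt = 96.60 × 3600 = 3.48 × 10^5 m³.

V ≈ 3.48 × 10^5 m³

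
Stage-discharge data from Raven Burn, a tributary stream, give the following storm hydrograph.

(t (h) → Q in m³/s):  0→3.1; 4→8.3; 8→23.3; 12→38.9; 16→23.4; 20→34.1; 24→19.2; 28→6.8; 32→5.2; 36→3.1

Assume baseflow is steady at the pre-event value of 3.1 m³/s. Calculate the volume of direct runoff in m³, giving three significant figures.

V ≈ 1.94 × 10^6 m³

Direct-runoff ordinates (Q − Q_b): 0.0, 5.2, 20.2, 35.8, 20.3, 31.0, 16.1, 3.7, 2.1, 0.0 m³/s.
ΣQ_DR = 134.4 m³/s.
With Δt = 4 h = 14400 s, V = ΣQ_DR · Δt = 134.4 × 14400 = 1.94 × 10^6 m³.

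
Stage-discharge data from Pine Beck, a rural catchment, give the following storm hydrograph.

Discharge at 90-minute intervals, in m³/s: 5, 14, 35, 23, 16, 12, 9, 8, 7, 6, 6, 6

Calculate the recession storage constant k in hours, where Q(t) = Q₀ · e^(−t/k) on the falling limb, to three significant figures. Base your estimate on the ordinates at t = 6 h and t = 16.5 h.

On the falling limb, Q drops from 16 to 6 m³/s between t = 6 h and t = 16.5 h (Δt = 10.5 h).
k = −Δt / ln(Q₂/Q₁) = −10.5 / ln(6/16) = 10.7 h.

k ≈ 10.7 h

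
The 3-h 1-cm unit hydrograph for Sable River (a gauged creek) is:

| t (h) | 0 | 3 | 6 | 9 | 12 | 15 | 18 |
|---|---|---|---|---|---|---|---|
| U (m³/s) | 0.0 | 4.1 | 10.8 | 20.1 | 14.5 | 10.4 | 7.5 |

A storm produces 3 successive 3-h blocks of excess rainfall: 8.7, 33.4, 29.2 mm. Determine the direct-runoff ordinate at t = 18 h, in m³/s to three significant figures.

By discrete convolution, Q_j = Σ (P_i / 10 mm) · U_{j−i}.
At t = 18 h (j=6): Q = (8.7/10)·7.5 + (33.4/10)·10.4 + (29.2/10)·14.5 = 83.6 m³/s.

Q ≈ 83.6 m³/s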